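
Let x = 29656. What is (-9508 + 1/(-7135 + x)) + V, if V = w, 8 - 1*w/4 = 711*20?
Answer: -1494403475/22521 ≈ -66356.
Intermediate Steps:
w = -56848 (w = 32 - 2844*20 = 32 - 4*14220 = 32 - 56880 = -56848)
V = -56848
(-9508 + 1/(-7135 + x)) + V = (-9508 + 1/(-7135 + 29656)) - 56848 = (-9508 + 1/22521) - 56848 = -214129667/22521 - 56848 = -1494403475/22521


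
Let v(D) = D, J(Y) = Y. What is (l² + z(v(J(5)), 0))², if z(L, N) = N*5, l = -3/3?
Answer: 1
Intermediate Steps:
l = -1 (l = -3*⅓ = -1)
z(L, N) = 5*N
(l² + z(v(J(5)), 0))² = ((-1)² + 5*0)² = (1 + 0)² = 1² = 1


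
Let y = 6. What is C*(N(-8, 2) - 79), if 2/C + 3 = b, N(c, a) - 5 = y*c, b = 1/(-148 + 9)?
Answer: 16958/209 ≈ 81.139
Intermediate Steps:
b = -1/139 (b = 1/(-139) = -1/139 ≈ -0.0071942)
N(c, a) = 5 + 6*c
C = -139/209 (C = 2/(-3 - 1/139) = 2/(-418/139) = 2*(-139/418) = -139/209 ≈ -0.66507)
C*(N(-8, 2) - 79) = -139*((5 + 6*(-8)) - 79)/209 = -139*((5 - 48) - 79)/209 = -139*(-43 - 79)/209 = -139/209*(-122) = 16958/209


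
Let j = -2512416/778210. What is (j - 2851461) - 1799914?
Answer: -1809874525583/389105 ≈ -4.6514e+6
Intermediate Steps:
j = -1256208/389105 (j = -2512416*1/778210 = -1256208/389105 ≈ -3.2285)
(j - 2851461) - 1799914 = (-1256208/389105 - 2851461) - 1799914 = -1109518988613/389105 - 1799914 = -1809874525583/389105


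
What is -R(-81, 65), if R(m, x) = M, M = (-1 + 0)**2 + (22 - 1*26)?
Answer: 3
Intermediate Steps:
M = -3 (M = (-1)**2 + (22 - 26) = 1 - 4 = -3)
R(m, x) = -3
-R(-81, 65) = -1*(-3) = 3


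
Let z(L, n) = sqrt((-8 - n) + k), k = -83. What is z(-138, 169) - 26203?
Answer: -26203 + 2*I*sqrt(65) ≈ -26203.0 + 16.125*I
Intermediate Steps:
z(L, n) = sqrt(-91 - n) (z(L, n) = sqrt((-8 - n) - 83) = sqrt(-91 - n))
z(-138, 169) - 26203 = sqrt(-91 - 1*169) - 26203 = sqrt(-91 - 169) - 26203 = sqrt(-260) - 26203 = 2*I*sqrt(65) - 26203 = -26203 + 2*I*sqrt(65)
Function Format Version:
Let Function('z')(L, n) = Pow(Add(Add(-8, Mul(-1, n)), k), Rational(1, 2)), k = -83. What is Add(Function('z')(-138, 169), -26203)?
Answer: Add(-26203, Mul(2, I, Pow(65, Rational(1, 2)))) ≈ Add(-26203., Mul(16.125, I))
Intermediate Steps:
Function('z')(L, n) = Pow(Add(-91, Mul(-1, n)), Rational(1, 2)) (Function('z')(L, n) = Pow(Add(Add(-8, Mul(-1, n)), -83), Rational(1, 2)) = Pow(Add(-91, Mul(-1, n)), Rational(1, 2)))
Add(Function('z')(-138, 169), -26203) = Add(Pow(Add(-91, Mul(-1, 169)), Rational(1, 2)), -26203) = Add(Pow(Add(-91, -169), Rational(1, 2)), -26203) = Add(Pow(-260, Rational(1, 2)), -26203) = Add(Mul(2, I, Pow(65, Rational(1, 2))), -26203) = Add(-26203, Mul(2, I, Pow(65, Rational(1, 2))))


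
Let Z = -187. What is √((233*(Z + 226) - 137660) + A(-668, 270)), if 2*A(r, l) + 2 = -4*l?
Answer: 9*I*√1594 ≈ 359.32*I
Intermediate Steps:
A(r, l) = -1 - 2*l (A(r, l) = -1 + (-4*l)/2 = -1 - 2*l)
√((233*(Z + 226) - 137660) + A(-668, 270)) = √((233*(-187 + 226) - 137660) + (-1 - 2*270)) = √((233*39 - 137660) + (-1 - 540)) = √((9087 - 137660) - 541) = √(-128573 - 541) = √(-129114) = 9*I*√1594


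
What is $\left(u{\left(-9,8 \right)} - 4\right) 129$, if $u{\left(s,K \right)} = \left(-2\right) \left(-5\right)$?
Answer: $774$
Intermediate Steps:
$u{\left(s,K \right)} = 10$
$\left(u{\left(-9,8 \right)} - 4\right) 129 = \left(10 - 4\right) 129 = 6 \cdot 129 = 774$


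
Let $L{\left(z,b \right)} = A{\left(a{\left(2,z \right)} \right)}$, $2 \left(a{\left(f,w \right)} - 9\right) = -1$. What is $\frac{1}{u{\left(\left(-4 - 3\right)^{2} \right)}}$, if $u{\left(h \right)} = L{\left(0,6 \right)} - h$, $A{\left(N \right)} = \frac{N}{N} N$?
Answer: $- \frac{2}{81} \approx -0.024691$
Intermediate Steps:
$a{\left(f,w \right)} = \frac{17}{2}$ ($a{\left(f,w \right)} = 9 + \frac{1}{2} \left(-1\right) = 9 - \frac{1}{2} = \frac{17}{2}$)
$A{\left(N \right)} = N$ ($A{\left(N \right)} = 1 N = N$)
$L{\left(z,b \right)} = \frac{17}{2}$
$u{\left(h \right)} = \frac{17}{2} - h$
$\frac{1}{u{\left(\left(-4 - 3\right)^{2} \right)}} = \frac{1}{\frac{17}{2} - \left(-4 - 3\right)^{2}} = \frac{1}{\frac{17}{2} - \left(-7\right)^{2}} = \frac{1}{\frac{17}{2} - 49} = \frac{1}{- \frac{81}{2}} = - \frac{2}{81}$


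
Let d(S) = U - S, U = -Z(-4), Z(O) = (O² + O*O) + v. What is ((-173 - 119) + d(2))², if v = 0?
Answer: 106276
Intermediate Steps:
Z(O) = 2*O² (Z(O) = (O² + O*O) + 0 = (O² + O²) + 0 = 2*O² + 0 = 2*O²)
U = -32 (U = -2*(-4)² = -2*16 = -1*32 = -32)
d(S) = -32 - S
((-173 - 119) + d(2))² = ((-173 - 119) + (-32 - 1*2))² = (-292 + (-32 - 2))² = (-292 - 34)² = (-326)² = 106276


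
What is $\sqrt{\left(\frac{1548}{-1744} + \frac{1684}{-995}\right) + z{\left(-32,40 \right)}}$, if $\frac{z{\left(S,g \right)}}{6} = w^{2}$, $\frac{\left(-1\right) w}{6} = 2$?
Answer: $\frac{\sqrt{40529762669905}}{216910} \approx 29.35$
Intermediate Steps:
$w = -12$ ($w = \left(-6\right) 2 = -12$)
$z{\left(S,g \right)} = 864$ ($z{\left(S,g \right)} = 6 \left(-12\right)^{2} = 6 \cdot 144 = 864$)
$\sqrt{\left(\frac{1548}{-1744} + \frac{1684}{-995}\right) + z{\left(-32,40 \right)}} = \sqrt{\left(\frac{1548}{-1744} + \frac{1684}{-995}\right) + 864} = \sqrt{\left(1548 \left(- \frac{1}{1744}\right) + 1684 \left(- \frac{1}{995}\right)\right) + 864} = \sqrt{\left(- \frac{387}{436} - \frac{1684}{995}\right) + 864} = \sqrt{- \frac{1119289}{433820} + 864} = \sqrt{\frac{373701191}{433820}} = \frac{\sqrt{40529762669905}}{216910}$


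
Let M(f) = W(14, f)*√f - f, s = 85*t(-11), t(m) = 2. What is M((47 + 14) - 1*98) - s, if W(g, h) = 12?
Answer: -133 + 12*I*√37 ≈ -133.0 + 72.993*I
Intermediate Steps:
s = 170 (s = 85*2 = 170)
M(f) = -f + 12*√f (M(f) = 12*√f - f = -f + 12*√f)
M((47 + 14) - 1*98) - s = (-((47 + 14) - 1*98) + 12*√((47 + 14) - 1*98)) - 1*170 = (-(61 - 98) + 12*√(61 - 98)) - 170 = (-1*(-37) + 12*√(-37)) - 170 = (37 + 12*(I*√37)) - 170 = (37 + 12*I*√37) - 170 = -133 + 12*I*√37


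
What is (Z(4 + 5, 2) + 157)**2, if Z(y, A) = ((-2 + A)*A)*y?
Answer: 24649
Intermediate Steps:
Z(y, A) = A*y*(-2 + A) (Z(y, A) = (A*(-2 + A))*y = A*y*(-2 + A))
(Z(4 + 5, 2) + 157)**2 = (2*(4 + 5)*(-2 + 2) + 157)**2 = (2*9*0 + 157)**2 = (0 + 157)**2 = 157**2 = 24649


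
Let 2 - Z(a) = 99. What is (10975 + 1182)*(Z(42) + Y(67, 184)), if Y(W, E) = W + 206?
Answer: 2139632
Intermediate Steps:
Y(W, E) = 206 + W
Z(a) = -97 (Z(a) = 2 - 1*99 = 2 - 99 = -97)
(10975 + 1182)*(Z(42) + Y(67, 184)) = (10975 + 1182)*(-97 + (206 + 67)) = 12157*(-97 + 273) = 12157*176 = 2139632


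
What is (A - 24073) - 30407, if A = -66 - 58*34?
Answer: -56518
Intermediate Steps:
A = -2038 (A = -66 - 1972 = -2038)
(A - 24073) - 30407 = (-2038 - 24073) - 30407 = -26111 - 30407 = -56518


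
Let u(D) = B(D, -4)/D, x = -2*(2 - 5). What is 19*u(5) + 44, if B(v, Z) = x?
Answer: 334/5 ≈ 66.800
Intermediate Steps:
x = 6 (x = -2*(-3) = 6)
B(v, Z) = 6
u(D) = 6/D
19*u(5) + 44 = 19*(6/5) + 44 = 114/5 + 44 = 334/5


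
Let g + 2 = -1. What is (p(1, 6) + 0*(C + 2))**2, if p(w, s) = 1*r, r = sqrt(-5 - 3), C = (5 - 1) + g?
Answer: -8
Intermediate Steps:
g = -3 (g = -2 - 1 = -3)
C = 1 (C = (5 - 1) - 3 = 4 - 3 = 1)
r = 2*I*sqrt(2) (r = sqrt(-8) = 2*I*sqrt(2) ≈ 2.8284*I)
p(w, s) = 2*I*sqrt(2) (p(w, s) = 1*(2*I*sqrt(2)) = 2*I*sqrt(2))
(p(1, 6) + 0*(C + 2))**2 = (2*I*sqrt(2) + 0*(1 + 2))**2 = (2*I*sqrt(2) + 0*3)**2 = (2*I*sqrt(2) + 0)**2 = (2*I*sqrt(2))**2 = -8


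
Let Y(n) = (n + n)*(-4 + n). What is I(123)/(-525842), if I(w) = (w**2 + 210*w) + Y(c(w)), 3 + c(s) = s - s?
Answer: -41001/525842 ≈ -0.077972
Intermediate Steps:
c(s) = -3 (c(s) = -3 + (s - s) = -3 + 0 = -3)
Y(n) = 2*n*(-4 + n) (Y(n) = (2*n)*(-4 + n) = 2*n*(-4 + n))
I(w) = 42 + w**2 + 210*w (I(w) = (w**2 + 210*w) + 2*(-3)*(-4 - 3) = (w**2 + 210*w) + 2*(-3)*(-7) = (w**2 + 210*w) + 42 = 42 + w**2 + 210*w)
I(123)/(-525842) = (42 + 123**2 + 210*123)/(-525842) = (42 + 15129 + 25830)*(-1/525842) = 41001*(-1/525842) = -41001/525842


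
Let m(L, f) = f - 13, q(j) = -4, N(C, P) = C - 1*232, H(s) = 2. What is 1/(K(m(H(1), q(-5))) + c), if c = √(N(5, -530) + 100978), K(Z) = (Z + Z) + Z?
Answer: 51/98150 + √100751/98150 ≈ 0.0037536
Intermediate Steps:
N(C, P) = -232 + C (N(C, P) = C - 232 = -232 + C)
m(L, f) = -13 + f
K(Z) = 3*Z (K(Z) = 2*Z + Z = 3*Z)
c = √100751 (c = √((-232 + 5) + 100978) = √(-227 + 100978) = √100751 ≈ 317.41)
1/(K(m(H(1), q(-5))) + c) = 1/(3*(-13 - 4) + √100751) = 1/(3*(-17) + √100751) = 1/(-51 + √100751)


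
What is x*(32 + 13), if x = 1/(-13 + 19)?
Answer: 15/2 ≈ 7.5000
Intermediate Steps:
x = ⅙ (x = 1/6 = ⅙ ≈ 0.16667)
x*(32 + 13) = (32 + 13)/6 = (⅙)*45 = 15/2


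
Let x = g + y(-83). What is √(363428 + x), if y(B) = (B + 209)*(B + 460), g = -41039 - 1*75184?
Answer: √294707 ≈ 542.87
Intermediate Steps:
g = -116223 (g = -41039 - 75184 = -116223)
y(B) = (209 + B)*(460 + B)
x = -68721 (x = -116223 + (96140 + (-83)² + 669*(-83)) = -116223 + (96140 + 6889 - 55527) = -116223 + 47502 = -68721)
√(363428 + x) = √(363428 - 68721) = √294707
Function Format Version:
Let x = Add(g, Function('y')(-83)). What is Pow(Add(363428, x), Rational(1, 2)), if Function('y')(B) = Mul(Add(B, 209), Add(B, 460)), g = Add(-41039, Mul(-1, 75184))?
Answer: Pow(294707, Rational(1, 2)) ≈ 542.87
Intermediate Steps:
g = -116223 (g = Add(-41039, -75184) = -116223)
Function('y')(B) = Mul(Add(209, B), Add(460, B))
x = -68721 (x = Add(-116223, Add(96140, Pow(-83, 2), Mul(669, -83))) = Add(-116223, Add(96140, 6889, -55527)) = Add(-116223, 47502) = -68721)
Pow(Add(363428, x), Rational(1, 2)) = Pow(Add(363428, -68721), Rational(1, 2)) = Pow(294707, Rational(1, 2))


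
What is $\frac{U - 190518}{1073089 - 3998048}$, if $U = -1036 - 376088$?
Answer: $\frac{567642}{2924959} \approx 0.19407$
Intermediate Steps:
$U = -377124$ ($U = -1036 - 376088 = -377124$)
$\frac{U - 190518}{1073089 - 3998048} = \frac{-377124 - 190518}{1073089 - 3998048} = - \frac{567642}{-2924959} = \left(-567642\right) \left(- \frac{1}{2924959}\right) = \frac{567642}{2924959}$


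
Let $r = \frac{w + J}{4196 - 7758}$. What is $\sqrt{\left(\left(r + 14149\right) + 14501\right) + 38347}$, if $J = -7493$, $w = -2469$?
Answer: $\frac{\sqrt{212520742278}}{1781} \approx 258.84$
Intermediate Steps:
$r = \frac{4981}{1781}$ ($r = \frac{-2469 - 7493}{4196 - 7758} = - \frac{9962}{-3562} = \left(-9962\right) \left(- \frac{1}{3562}\right) = \frac{4981}{1781} \approx 2.7967$)
$\sqrt{\left(\left(r + 14149\right) + 14501\right) + 38347} = \sqrt{\left(\left(\frac{4981}{1781} + 14149\right) + 14501\right) + 38347} = \sqrt{\left(\frac{25204350}{1781} + 14501\right) + 38347} = \sqrt{\frac{51030631}{1781} + 38347} = \sqrt{\frac{119326638}{1781}} = \frac{\sqrt{212520742278}}{1781}$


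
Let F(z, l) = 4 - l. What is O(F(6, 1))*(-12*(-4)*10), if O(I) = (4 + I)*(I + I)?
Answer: 20160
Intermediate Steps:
O(I) = 2*I*(4 + I) (O(I) = (4 + I)*(2*I) = 2*I*(4 + I))
O(F(6, 1))*(-12*(-4)*10) = (2*(4 - 1*1)*(4 + (4 - 1*1)))*(-12*(-4)*10) = (2*(4 - 1)*(4 + (4 - 1)))*(48*10) = (2*3*(4 + 3))*480 = (2*3*7)*480 = 42*480 = 20160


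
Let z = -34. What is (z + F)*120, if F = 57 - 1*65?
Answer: -5040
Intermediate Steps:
F = -8 (F = 57 - 65 = -8)
(z + F)*120 = (-34 - 8)*120 = -42*120 = -5040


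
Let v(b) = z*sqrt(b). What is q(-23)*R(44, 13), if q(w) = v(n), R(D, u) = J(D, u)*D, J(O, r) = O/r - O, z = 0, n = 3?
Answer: 0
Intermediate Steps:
J(O, r) = -O + O/r
R(D, u) = D*(-D + D/u) (R(D, u) = (-D + D/u)*D = D*(-D + D/u))
v(b) = 0 (v(b) = 0*sqrt(b) = 0)
q(w) = 0
q(-23)*R(44, 13) = 0*(44**2*(1 - 1*13)/13) = 0*(1936*(1/13)*(1 - 13)) = 0*(1936*(1/13)*(-12)) = 0*(-23232/13) = 0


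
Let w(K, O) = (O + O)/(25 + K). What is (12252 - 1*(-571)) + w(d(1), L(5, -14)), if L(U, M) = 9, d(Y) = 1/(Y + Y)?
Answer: 218003/17 ≈ 12824.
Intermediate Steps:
d(Y) = 1/(2*Y)
w(K, O) = 2*O/(25 + K) (w(K, O) = (2*O)/(25 + K) = 2*O/(25 + K))
(12252 - 1*(-571)) + w(d(1), L(5, -14)) = (12252 - 1*(-571)) + 2*9/(25 + (1/2)/1) = (12252 + 571) + 2*9/(25 + (1/2)*1) = 12823 + 2*9/(25 + 1/2) = 12823 + 2*9/(51/2) = 12823 + 2*9*(2/51) = 12823 + 12/17 = 218003/17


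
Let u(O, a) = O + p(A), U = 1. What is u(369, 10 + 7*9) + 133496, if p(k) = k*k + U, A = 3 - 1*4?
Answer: 133867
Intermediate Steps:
A = -1 (A = 3 - 4 = -1)
p(k) = 1 + k² (p(k) = k*k + 1 = k² + 1 = 1 + k²)
u(O, a) = 2 + O (u(O, a) = O + (1 + (-1)²) = O + (1 + 1) = O + 2 = 2 + O)
u(369, 10 + 7*9) + 133496 = (2 + 369) + 133496 = 371 + 133496 = 133867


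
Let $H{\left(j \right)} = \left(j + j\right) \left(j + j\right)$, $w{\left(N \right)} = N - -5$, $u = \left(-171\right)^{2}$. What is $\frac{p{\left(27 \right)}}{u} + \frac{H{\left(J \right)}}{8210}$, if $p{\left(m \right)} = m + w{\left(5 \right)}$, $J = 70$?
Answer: $\frac{57342737}{24006861} \approx 2.3886$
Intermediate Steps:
$u = 29241$
$w{\left(N \right)} = 5 + N$ ($w{\left(N \right)} = N + 5 = 5 + N$)
$H{\left(j \right)} = 4 j^{2}$ ($H{\left(j \right)} = 2 j 2 j = 4 j^{2}$)
$p{\left(m \right)} = 10 + m$ ($p{\left(m \right)} = m + \left(5 + 5\right) = m + 10 = 10 + m$)
$\frac{p{\left(27 \right)}}{u} + \frac{H{\left(J \right)}}{8210} = \frac{10 + 27}{29241} + \frac{4 \cdot 70^{2}}{8210} = 37 \cdot \frac{1}{29241} + 4 \cdot 4900 \cdot \frac{1}{8210} = \frac{37}{29241} + 19600 \cdot \frac{1}{8210} = \frac{37}{29241} + \frac{1960}{821} = \frac{57342737}{24006861}$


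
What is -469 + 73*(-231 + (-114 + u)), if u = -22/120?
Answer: -1540043/60 ≈ -25667.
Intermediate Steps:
u = -11/60 (u = -22*1/120 = -11/60 ≈ -0.18333)
-469 + 73*(-231 + (-114 + u)) = -469 + 73*(-231 + (-114 - 11/60)) = -469 + 73*(-231 - 6851/60) = -469 + 73*(-20711/60) = -469 - 1511903/60 = -1540043/60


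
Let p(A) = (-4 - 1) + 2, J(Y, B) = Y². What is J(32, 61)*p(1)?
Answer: -3072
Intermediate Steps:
p(A) = -3 (p(A) = -5 + 2 = -3)
J(32, 61)*p(1) = 32²*(-3) = 1024*(-3) = -3072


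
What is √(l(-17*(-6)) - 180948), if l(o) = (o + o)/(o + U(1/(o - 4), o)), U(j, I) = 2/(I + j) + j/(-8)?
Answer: 2*I*√11119277711159669029/15678113 ≈ 425.38*I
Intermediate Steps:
U(j, I) = 2/(I + j) - j/8 (U(j, I) = 2/(I + j) + j*(-⅛) = 2/(I + j) - j/8)
l(o) = 2*o/(o + (16 - 1/(-4 + o)² - o/(-4 + o))/(8*(o + 1/(-4 + o)))) (l(o) = (o + o)/(o + (16 - (1/(o - 4))² - o/(o - 4))/(8*(o + 1/(o - 4)))) = (2*o)/(o + (16 - (1/(-4 + o))² - o/(-4 + o))/(8*(o + 1/(-4 + o)))) = (2*o)/(o + (16 - 1/(-4 + o)² - o/(-4 + o))/(8*(o + 1/(-4 + o)))) = 2*o/(o + (16 - 1/(-4 + o)² - o/(-4 + o))/(8*(o + 1/(-4 + o)))))
√(l(-17*(-6)) - 180948) = √(16*(-17*(-6))*(-4 + (-17*(-6))³ - 8*(-17*(-6))² + 17*(-17*(-6)))/(255 - (-2652)*(-6) - 64*(-17*(-6))³ + 8*(-17*(-6))⁴ + 151*(-17*(-6))²) - 180948) = √(16*102*(-4 + 102³ - 8*102² + 17*102)/(255 - 156*102 - 64*102³ + 8*102⁴ + 151*102²) - 180948) = √(16*102*(-4 + 1061208 - 8*10404 + 1734)/(255 - 15912 - 64*1061208 + 8*108243216 + 151*10404) - 180948) = √(16*102*(-4 + 1061208 - 83232 + 1734)/(255 - 15912 - 67917312 + 865945728 + 1571004) - 180948) = √(16*102*979706/799583763 - 180948) = √(16*102*(1/799583763)*979706 - 180948) = √(31350592/15678113 - 180948) = √(-2836891840532/15678113) = 2*I*√11119277711159669029/15678113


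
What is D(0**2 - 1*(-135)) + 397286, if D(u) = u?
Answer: 397421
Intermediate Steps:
D(0**2 - 1*(-135)) + 397286 = (0**2 - 1*(-135)) + 397286 = (0 + 135) + 397286 = 135 + 397286 = 397421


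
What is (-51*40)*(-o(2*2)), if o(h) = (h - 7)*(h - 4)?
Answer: 0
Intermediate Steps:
o(h) = (-7 + h)*(-4 + h)
(-51*40)*(-o(2*2)) = (-51*40)*(-(28 + (2*2)² - 22*2)) = -(-2040)*(28 + 4² - 11*4) = -(-2040)*(28 + 16 - 44) = -(-2040)*0 = -2040*0 = 0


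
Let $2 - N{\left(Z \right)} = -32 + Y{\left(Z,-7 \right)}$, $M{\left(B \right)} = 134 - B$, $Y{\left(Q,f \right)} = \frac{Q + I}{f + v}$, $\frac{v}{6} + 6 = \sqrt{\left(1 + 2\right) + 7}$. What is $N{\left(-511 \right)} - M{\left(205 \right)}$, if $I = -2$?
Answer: $\frac{134286}{1489} - \frac{3078 \sqrt{10}}{1489} \approx 83.648$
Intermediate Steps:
$v = -36 + 6 \sqrt{10}$ ($v = -36 + 6 \sqrt{\left(1 + 2\right) + 7} = -36 + 6 \sqrt{3 + 7} = -36 + 6 \sqrt{10} \approx -17.026$)
$Y{\left(Q,f \right)} = \frac{-2 + Q}{-36 + f + 6 \sqrt{10}}$ ($Y{\left(Q,f \right)} = \frac{Q - 2}{f - \left(36 - 6 \sqrt{10}\right)} = \frac{-2 + Q}{-36 + f + 6 \sqrt{10}}$)
$N{\left(Z \right)} = 34 - \frac{-2 + Z}{-43 + 6 \sqrt{10}}$ ($N{\left(Z \right)} = 2 - \left(-32 + \frac{-2 + Z}{-36 - 7 + 6 \sqrt{10}}\right) = 2 - \left(-32 + \frac{-2 + Z}{-43 + 6 \sqrt{10}}\right) = 34 - \frac{-2 + Z}{-43 + 6 \sqrt{10}}$)
$N{\left(-511 \right)} - M{\left(205 \right)} = \left(34 + \frac{-2 - 511}{43 - 6 \sqrt{10}}\right) - \left(134 - 205\right) = \left(34 + \frac{1}{43 - 6 \sqrt{10}} \left(-513\right)\right) - \left(134 - 205\right) = \left(34 - \frac{513}{43 - 6 \sqrt{10}}\right) - -71 = \left(34 - \frac{513}{43 - 6 \sqrt{10}}\right) + 71 = 105 - \frac{513}{43 - 6 \sqrt{10}}$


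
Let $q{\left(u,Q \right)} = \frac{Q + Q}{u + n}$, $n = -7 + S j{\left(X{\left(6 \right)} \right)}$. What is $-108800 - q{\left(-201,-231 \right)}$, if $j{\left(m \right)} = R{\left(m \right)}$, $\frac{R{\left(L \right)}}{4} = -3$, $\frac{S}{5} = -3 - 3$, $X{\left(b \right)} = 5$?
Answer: $- \frac{8268569}{76} \approx -1.088 \cdot 10^{5}$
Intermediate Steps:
$S = -30$ ($S = 5 \left(-3 - 3\right) = 5 \left(-6\right) = -30$)
$R{\left(L \right)} = -12$ ($R{\left(L \right)} = 4 \left(-3\right) = -12$)
$j{\left(m \right)} = -12$
$n = 353$ ($n = -7 - -360 = -7 + 360 = 353$)
$q{\left(u,Q \right)} = \frac{2 Q}{353 + u}$ ($q{\left(u,Q \right)} = \frac{Q + Q}{u + 353} = \frac{2 Q}{353 + u}$)
$-108800 - q{\left(-201,-231 \right)} = -108800 - 2 \left(-231\right) \frac{1}{353 - 201} = -108800 - 2 \left(-231\right) \frac{1}{152} = -108800 - - \frac{231}{76} = -108800 + \frac{231}{76} = - \frac{8268569}{76}$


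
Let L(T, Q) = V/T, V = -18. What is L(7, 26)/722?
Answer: -9/2527 ≈ -0.0035615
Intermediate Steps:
L(T, Q) = -18/T
L(7, 26)/722 = -18/7/722 = -18*1/7*(1/722) = -18/7*1/722 = -9/2527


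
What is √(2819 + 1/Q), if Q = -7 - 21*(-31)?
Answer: √292285357/322 ≈ 53.094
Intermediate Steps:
Q = 644 (Q = -7 + 651 = 644)
√(2819 + 1/Q) = √(2819 + 1/644) = √(1815437/644) = √292285357/322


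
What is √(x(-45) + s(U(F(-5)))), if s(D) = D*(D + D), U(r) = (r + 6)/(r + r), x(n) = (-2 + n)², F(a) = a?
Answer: √220902/10 ≈ 47.000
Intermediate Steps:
U(r) = (6 + r)/(2*r) (U(r) = (6 + r)/((2*r)) = (6 + r)*(1/(2*r)) = (6 + r)/(2*r))
s(D) = 2*D² (s(D) = D*(2*D) = 2*D²)
√(x(-45) + s(U(F(-5)))) = √((-2 - 45)² + 2*((½)*(6 - 5)/(-5))²) = √((-47)² + 2*((½)*(-⅕)*1)²) = √(2209 + 2*(-⅒)²) = √(2209 + 2*(1/100)) = √(2209 + 1/50) = √(110451/50) = √220902/10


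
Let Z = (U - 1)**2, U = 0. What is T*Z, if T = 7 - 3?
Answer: 4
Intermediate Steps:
T = 4
Z = 1 (Z = (0 - 1)**2 = (-1)**2 = 1)
T*Z = 4*1 = 4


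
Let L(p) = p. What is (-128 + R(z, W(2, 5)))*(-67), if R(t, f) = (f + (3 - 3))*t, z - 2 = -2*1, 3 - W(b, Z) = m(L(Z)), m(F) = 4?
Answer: 8576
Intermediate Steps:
W(b, Z) = -1 (W(b, Z) = 3 - 1*4 = 3 - 4 = -1)
z = 0 (z = 2 - 2*1 = 2 - 2 = 0)
R(t, f) = f*t (R(t, f) = (f + 0)*t = f*t)
(-128 + R(z, W(2, 5)))*(-67) = (-128 - 1*0)*(-67) = (-128 + 0)*(-67) = -128*(-67) = 8576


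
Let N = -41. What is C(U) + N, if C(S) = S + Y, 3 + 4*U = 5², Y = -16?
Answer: -103/2 ≈ -51.500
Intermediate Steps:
U = 11/2 (U = -¾ + (¼)*5² = -¾ + (¼)*25 = -¾ + 25/4 = 11/2 ≈ 5.5000)
C(S) = -16 + S (C(S) = S - 16 = -16 + S)
C(U) + N = (-16 + 11/2) - 41 = -21/2 - 41 = -103/2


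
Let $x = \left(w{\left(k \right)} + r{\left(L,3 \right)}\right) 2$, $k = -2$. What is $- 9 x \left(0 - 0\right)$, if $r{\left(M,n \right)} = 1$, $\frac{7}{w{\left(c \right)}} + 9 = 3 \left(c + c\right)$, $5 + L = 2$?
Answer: $0$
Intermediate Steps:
$L = -3$ ($L = -5 + 2 = -3$)
$w{\left(c \right)} = \frac{7}{-9 + 6 c}$ ($w{\left(c \right)} = \frac{7}{-9 + 3 \left(c + c\right)} = \frac{7}{-9 + 3 \cdot 2 c} = \frac{7}{-9 + 6 c}$)
$x = \frac{4}{3}$ ($x = \left(\frac{7}{3 \left(-3 + 2 \left(-2\right)\right)} + 1\right) 2 = \left(\frac{7}{3 \left(-3 - 4\right)} + 1\right) 2 = \left(\frac{7}{3 \left(-7\right)} + 1\right) 2 = \left(\frac{7}{3} \left(- \frac{1}{7}\right) + 1\right) 2 = \left(- \frac{1}{3} + 1\right) 2 = \frac{2}{3} \cdot 2 = \frac{4}{3} \approx 1.3333$)
$- 9 x \left(0 - 0\right) = \left(-9\right) \frac{4}{3} \left(0 - 0\right) = - 12 \left(0 + 0\right) = \left(-12\right) 0 = 0$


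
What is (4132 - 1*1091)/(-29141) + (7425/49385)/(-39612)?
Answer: -8094065327/77560203572 ≈ -0.10436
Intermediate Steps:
(4132 - 1*1091)/(-29141) + (7425/49385)/(-39612) = (4132 - 1091)*(-1/29141) + (7425*(1/49385))*(-1/39612) = 3041*(-1/29141) + (1485/9877)*(-1/39612) = -3041/29141 - 495/130415908 = -8094065327/77560203572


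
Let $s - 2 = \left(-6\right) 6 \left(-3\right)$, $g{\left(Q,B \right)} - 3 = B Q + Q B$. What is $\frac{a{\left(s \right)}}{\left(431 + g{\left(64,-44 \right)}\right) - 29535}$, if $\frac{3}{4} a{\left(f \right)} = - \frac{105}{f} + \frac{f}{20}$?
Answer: $- \frac{200}{1146189} \approx -0.00017449$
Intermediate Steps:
$g{\left(Q,B \right)} = 3 + 2 B Q$ ($g{\left(Q,B \right)} = 3 + \left(B Q + Q B\right) = 3 + \left(B Q + B Q\right) = 3 + 2 B Q$)
$s = 110$ ($s = 2 + \left(-6\right) 6 \left(-3\right) = 2 - -108 = 2 + 108 = 110$)
$a{\left(f \right)} = - \frac{140}{f} + \frac{f}{15}$ ($a{\left(f \right)} = \frac{4 \left(- \frac{105}{f} + \frac{f}{20}\right)}{3} = - \frac{140}{f} + \frac{f}{15}$)
$\frac{a{\left(s \right)}}{\left(431 + g{\left(64,-44 \right)}\right) - 29535} = \frac{- \frac{140}{110} + \frac{1}{15} \cdot 110}{\left(431 + \left(3 + 2 \left(-44\right) 64\right)\right) - 29535} = \frac{\left(-140\right) \frac{1}{110} + \frac{22}{3}}{\left(431 + \left(3 - 5632\right)\right) - 29535} = \frac{- \frac{14}{11} + \frac{22}{3}}{\left(431 - 5629\right) - 29535} = \frac{200}{33 \left(-5198 - 29535\right)} = \frac{200}{33 \left(-34733\right)} = \frac{200}{33} \left(- \frac{1}{34733}\right) = - \frac{200}{1146189}$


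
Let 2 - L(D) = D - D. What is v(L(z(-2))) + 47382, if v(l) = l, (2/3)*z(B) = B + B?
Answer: 47384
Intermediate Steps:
z(B) = 3*B (z(B) = 3*(B + B)/2 = 3*(2*B)/2 = 3*B)
L(D) = 2 (L(D) = 2 - (D - D) = 2 - 1*0 = 2 + 0 = 2)
v(L(z(-2))) + 47382 = 2 + 47382 = 47384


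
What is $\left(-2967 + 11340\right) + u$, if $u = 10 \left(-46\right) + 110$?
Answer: $8023$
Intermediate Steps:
$u = -350$ ($u = -460 + 110 = -350$)
$\left(-2967 + 11340\right) + u = \left(-2967 + 11340\right) - 350 = 8373 - 350 = 8023$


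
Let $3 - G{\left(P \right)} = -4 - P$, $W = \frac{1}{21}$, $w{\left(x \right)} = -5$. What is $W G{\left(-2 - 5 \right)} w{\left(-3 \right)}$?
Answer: $0$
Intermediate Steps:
$W = \frac{1}{21} \approx 0.047619$
$G{\left(P \right)} = 7 + P$ ($G{\left(P \right)} = 3 - \left(-4 - P\right) = 3 + \left(4 + P\right) = 7 + P$)
$W G{\left(-2 - 5 \right)} w{\left(-3 \right)} = \frac{7 - 7}{21} \left(-5\right) = \frac{1}{21} \cdot 0 \left(-5\right) = 0 \left(-5\right) = 0$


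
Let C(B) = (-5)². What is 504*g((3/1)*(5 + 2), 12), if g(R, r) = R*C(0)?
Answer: 264600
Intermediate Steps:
C(B) = 25
g(R, r) = 25*R (g(R, r) = R*25 = 25*R)
504*g((3/1)*(5 + 2), 12) = 504*(25*((3/1)*(5 + 2))) = 504*(25*((3*1)*7)) = 504*(25*(3*7)) = 504*(25*21) = 504*525 = 264600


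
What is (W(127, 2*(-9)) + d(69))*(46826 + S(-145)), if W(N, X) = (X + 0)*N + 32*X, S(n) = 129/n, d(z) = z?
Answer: -18963467313/145 ≈ -1.3078e+8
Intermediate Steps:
W(N, X) = 32*X + N*X (W(N, X) = X*N + 32*X = N*X + 32*X = 32*X + N*X)
(W(127, 2*(-9)) + d(69))*(46826 + S(-145)) = ((2*(-9))*(32 + 127) + 69)*(46826 + 129/(-145)) = (-18*159 + 69)*(46826 + 129*(-1/145)) = (-2862 + 69)*(46826 - 129/145) = -2793*6789641/145 = -18963467313/145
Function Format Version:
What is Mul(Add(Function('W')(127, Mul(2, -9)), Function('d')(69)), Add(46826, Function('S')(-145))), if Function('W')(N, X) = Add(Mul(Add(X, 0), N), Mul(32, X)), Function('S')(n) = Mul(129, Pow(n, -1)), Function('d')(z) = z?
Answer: Rational(-18963467313, 145) ≈ -1.3078e+8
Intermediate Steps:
Function('W')(N, X) = Add(Mul(32, X), Mul(N, X)) (Function('W')(N, X) = Add(Mul(X, N), Mul(32, X)) = Add(Mul(N, X), Mul(32, X)) = Add(Mul(32, X), Mul(N, X)))
Mul(Add(Function('W')(127, Mul(2, -9)), Function('d')(69)), Add(46826, Function('S')(-145))) = Mul(Add(Mul(Mul(2, -9), Add(32, 127)), 69), Add(46826, Mul(129, Pow(-145, -1)))) = Mul(Add(Mul(-18, 159), 69), Add(46826, Mul(129, Rational(-1, 145)))) = Mul(Add(-2862, 69), Add(46826, Rational(-129, 145))) = Mul(-2793, Rational(6789641, 145)) = Rational(-18963467313, 145)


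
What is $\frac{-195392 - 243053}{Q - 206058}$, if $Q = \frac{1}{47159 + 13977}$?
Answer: $\frac{26804773520}{12597561887} \approx 2.1278$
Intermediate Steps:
$Q = \frac{1}{61136} \approx 1.6357 \cdot 10^{-5}$
$\frac{-195392 - 243053}{Q - 206058} = \frac{-195392 - 243053}{\frac{1}{61136} - 206058} = - \frac{438445}{- \frac{12597561887}{61136}} = \left(-438445\right) \left(- \frac{61136}{12597561887}\right) = \frac{26804773520}{12597561887}$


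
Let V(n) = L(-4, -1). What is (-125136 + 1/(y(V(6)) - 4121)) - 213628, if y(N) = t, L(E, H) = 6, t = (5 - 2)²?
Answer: -1392997569/4112 ≈ -3.3876e+5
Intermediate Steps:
t = 9 (t = 3² = 9)
V(n) = 6
y(N) = 9
(-125136 + 1/(y(V(6)) - 4121)) - 213628 = (-125136 + 1/(9 - 4121)) - 213628 = (-125136 + 1/(-4112)) - 213628 = (-125136 - 1/4112) - 213628 = -514559233/4112 - 213628 = -1392997569/4112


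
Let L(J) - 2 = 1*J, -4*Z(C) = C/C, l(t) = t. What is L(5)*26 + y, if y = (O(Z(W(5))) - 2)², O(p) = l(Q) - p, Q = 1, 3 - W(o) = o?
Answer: 2921/16 ≈ 182.56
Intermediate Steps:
W(o) = 3 - o
Z(C) = -¼ (Z(C) = -C/(4*C) = -¼*1 = -¼)
O(p) = 1 - p
L(J) = 2 + J (L(J) = 2 + 1*J = 2 + J)
y = 9/16 (y = ((1 - 1*(-¼)) - 2)² = ((1 + ¼) - 2)² = (5/4 - 2)² = (-¾)² = 9/16 ≈ 0.56250)
L(5)*26 + y = (2 + 5)*26 + 9/16 = 7*26 + 9/16 = 182 + 9/16 = 2921/16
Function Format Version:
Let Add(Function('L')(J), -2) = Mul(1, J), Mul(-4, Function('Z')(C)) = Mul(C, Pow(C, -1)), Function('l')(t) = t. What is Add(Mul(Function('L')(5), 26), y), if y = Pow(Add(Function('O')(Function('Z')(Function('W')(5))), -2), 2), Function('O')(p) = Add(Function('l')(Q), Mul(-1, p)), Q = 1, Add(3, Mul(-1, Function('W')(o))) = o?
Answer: Rational(2921, 16) ≈ 182.56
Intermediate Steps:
Function('W')(o) = Add(3, Mul(-1, o))
Function('Z')(C) = Rational(-1, 4) (Function('Z')(C) = Mul(Rational(-1, 4), Mul(C, Pow(C, -1))) = Mul(Rational(-1, 4), 1) = Rational(-1, 4))
Function('O')(p) = Add(1, Mul(-1, p))
Function('L')(J) = Add(2, J) (Function('L')(J) = Add(2, Mul(1, J)) = Add(2, J))
y = Rational(9, 16) (y = Pow(Add(Add(1, Mul(-1, Rational(-1, 4))), -2), 2) = Pow(Add(Add(1, Rational(1, 4)), -2), 2) = Pow(Add(Rational(5, 4), -2), 2) = Pow(Rational(-3, 4), 2) = Rational(9, 16) ≈ 0.56250)
Add(Mul(Function('L')(5), 26), y) = Add(Mul(Add(2, 5), 26), Rational(9, 16)) = Add(Mul(7, 26), Rational(9, 16)) = Add(182, Rational(9, 16)) = Rational(2921, 16)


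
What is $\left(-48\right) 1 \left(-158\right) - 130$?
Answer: $7454$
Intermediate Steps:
$\left(-48\right) 1 \left(-158\right) - 130 = \left(-48\right) \left(-158\right) - 130 = 7584 - 130 = 7454$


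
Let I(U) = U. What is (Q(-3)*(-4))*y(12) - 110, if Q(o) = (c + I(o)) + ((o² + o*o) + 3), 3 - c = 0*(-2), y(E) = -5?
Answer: 310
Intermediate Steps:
c = 3 (c = 3 - 0*(-2) = 3 - 1*0 = 3 + 0 = 3)
Q(o) = 6 + o + 2*o² (Q(o) = (3 + o) + ((o² + o*o) + 3) = (3 + o) + ((o² + o²) + 3) = (3 + o) + (2*o² + 3) = (3 + o) + (3 + 2*o²) = 6 + o + 2*o²)
(Q(-3)*(-4))*y(12) - 110 = ((6 - 3 + 2*(-3)²)*(-4))*(-5) - 110 = ((6 - 3 + 2*9)*(-4))*(-5) - 110 = ((6 - 3 + 18)*(-4))*(-5) - 110 = (21*(-4))*(-5) - 110 = -84*(-5) - 110 = 420 - 110 = 310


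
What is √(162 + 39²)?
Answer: 3*√187 ≈ 41.024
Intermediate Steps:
√(162 + 39²) = √(162 + 1521) = √1683 = 3*√187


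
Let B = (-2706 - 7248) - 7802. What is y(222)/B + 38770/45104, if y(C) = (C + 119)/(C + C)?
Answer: 19102142051/22224048816 ≈ 0.85953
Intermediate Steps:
y(C) = (119 + C)/(2*C) (y(C) = (119 + C)/((2*C)) = (119 + C)*(1/(2*C)) = (119 + C)/(2*C))
B = -17756 (B = -9954 - 7802 = -17756)
y(222)/B + 38770/45104 = ((½)*(119 + 222)/222)/(-17756) + 38770/45104 = ((½)*(1/222)*341)*(-1/17756) + 38770*(1/45104) = (341/444)*(-1/17756) + 19385/22552 = -341/7883664 + 19385/22552 = 19102142051/22224048816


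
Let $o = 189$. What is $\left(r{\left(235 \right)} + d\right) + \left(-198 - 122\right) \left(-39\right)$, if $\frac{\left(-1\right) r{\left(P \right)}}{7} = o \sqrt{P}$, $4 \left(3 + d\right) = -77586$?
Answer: $- \frac{13839}{2} - 1323 \sqrt{235} \approx -27201.0$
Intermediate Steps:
$d = - \frac{38799}{2}$ ($d = -3 + \frac{1}{4} \left(-77586\right) = -3 - \frac{38793}{2} = - \frac{38799}{2} \approx -19400.0$)
$r{\left(P \right)} = - 1323 \sqrt{P}$ ($r{\left(P \right)} = - 7 \cdot 189 \sqrt{P} = - 1323 \sqrt{P}$)
$\left(r{\left(235 \right)} + d\right) + \left(-198 - 122\right) \left(-39\right) = \left(- 1323 \sqrt{235} - \frac{38799}{2}\right) + \left(-198 - 122\right) \left(-39\right) = \left(- \frac{38799}{2} - 1323 \sqrt{235}\right) - -12480 = \left(- \frac{38799}{2} - 1323 \sqrt{235}\right) + 12480 = - \frac{13839}{2} - 1323 \sqrt{235}$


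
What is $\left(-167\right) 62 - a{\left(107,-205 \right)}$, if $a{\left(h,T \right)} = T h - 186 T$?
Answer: $-26549$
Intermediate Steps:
$a{\left(h,T \right)} = - 186 T + T h$
$\left(-167\right) 62 - a{\left(107,-205 \right)} = \left(-167\right) 62 - - 205 \left(-186 + 107\right) = -10354 - \left(-205\right) \left(-79\right) = -10354 - 16195 = -26549$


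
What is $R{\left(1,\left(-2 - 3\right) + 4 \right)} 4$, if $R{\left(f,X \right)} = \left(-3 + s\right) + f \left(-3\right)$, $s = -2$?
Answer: $-32$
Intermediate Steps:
$R{\left(f,X \right)} = -5 - 3 f$ ($R{\left(f,X \right)} = \left(-3 - 2\right) + f \left(-3\right) = -5 - 3 f$)
$R{\left(1,\left(-2 - 3\right) + 4 \right)} 4 = \left(-5 - 3\right) 4 = \left(-8\right) 4 = -32$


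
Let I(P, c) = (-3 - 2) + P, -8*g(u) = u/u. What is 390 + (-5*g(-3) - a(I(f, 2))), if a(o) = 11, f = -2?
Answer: 3037/8 ≈ 379.63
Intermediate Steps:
g(u) = -⅛ (g(u) = -u/(8*u) = -⅛*1 = -⅛)
I(P, c) = -5 + P
390 + (-5*g(-3) - a(I(f, 2))) = 390 + (-5*(-⅛) - 1*11) = 390 + (5/8 - 11) = 390 - 83/8 = 3037/8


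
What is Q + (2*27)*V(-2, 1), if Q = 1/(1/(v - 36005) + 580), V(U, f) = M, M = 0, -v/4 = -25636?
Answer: 66539/38592621 ≈ 0.0017241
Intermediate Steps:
v = 102544 (v = -4*(-25636) = 102544)
V(U, f) = 0
Q = 66539/38592621 (Q = 1/(1/(102544 - 36005) + 580) = 1/(1/66539 + 580) = 1/(38592621/66539) = 66539/38592621 ≈ 0.0017241)
Q + (2*27)*V(-2, 1) = 66539/38592621 + (2*27)*0 = 66539/38592621 + 54*0 = 66539/38592621 + 0 = 66539/38592621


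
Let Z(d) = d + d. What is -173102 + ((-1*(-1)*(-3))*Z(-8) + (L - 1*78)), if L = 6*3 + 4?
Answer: -173110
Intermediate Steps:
Z(d) = 2*d
L = 22 (L = 18 + 4 = 22)
-173102 + ((-1*(-1)*(-3))*Z(-8) + (L - 1*78)) = -173102 + ((-1*(-1)*(-3))*(2*(-8)) + (22 - 1*78)) = -173102 + ((1*(-3))*(-16) + (22 - 78)) = -173102 + (-3*(-16) - 56) = -173102 + (48 - 56) = -173102 - 8 = -173110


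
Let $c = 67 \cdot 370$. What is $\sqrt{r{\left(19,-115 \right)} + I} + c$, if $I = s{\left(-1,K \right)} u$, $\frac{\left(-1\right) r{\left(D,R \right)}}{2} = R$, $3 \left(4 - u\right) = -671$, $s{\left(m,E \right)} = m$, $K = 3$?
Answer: $24790 + \frac{\sqrt{21}}{3} \approx 24792.0$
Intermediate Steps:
$u = \frac{683}{3}$ ($u = 4 - - \frac{671}{3} = 4 + \frac{671}{3} = \frac{683}{3} \approx 227.67$)
$r{\left(D,R \right)} = - 2 R$
$c = 24790$
$I = - \frac{683}{3}$ ($I = \left(-1\right) \frac{683}{3} = - \frac{683}{3} \approx -227.67$)
$\sqrt{r{\left(19,-115 \right)} + I} + c = \sqrt{\left(-2\right) \left(-115\right) - \frac{683}{3}} + 24790 = \sqrt{230 - \frac{683}{3}} + 24790 = \sqrt{\frac{7}{3}} + 24790 = \frac{\sqrt{21}}{3} + 24790 = 24790 + \frac{\sqrt{21}}{3}$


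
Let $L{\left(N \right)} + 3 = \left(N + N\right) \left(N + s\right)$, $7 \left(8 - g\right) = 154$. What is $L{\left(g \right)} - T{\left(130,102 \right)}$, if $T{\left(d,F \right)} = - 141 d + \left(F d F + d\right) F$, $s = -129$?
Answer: $-137947969$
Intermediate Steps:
$g = -14$ ($g = 8 - 22 = -14$)
$T{\left(d,F \right)} = - 141 d + F \left(d + d F^{2}\right)$ ($T{\left(d,F \right)} = - 141 d + \left(d F^{2} + d\right) F = - 141 d + \left(d + d F^{2}\right) F = - 141 d + F \left(d + d F^{2}\right)$)
$L{\left(N \right)} = -3 + 2 N \left(-129 + N\right)$ ($L{\left(N \right)} = -3 + \left(N + N\right) \left(N - 129\right) = -3 + 2 N \left(-129 + N\right)$)
$L{\left(g \right)} - T{\left(130,102 \right)} = \left(-3 - -3612 + 2 \left(-14\right)^{2}\right) - 130 \left(-141 + 102 + 102^{3}\right) = \left(-3 + 3612 + 2 \cdot 196\right) - 130 \left(-141 + 102 + 1061208\right) = \left(-3 + 3612 + 392\right) - 130 \cdot 1061169 = 4001 - 137951970 = -137947969$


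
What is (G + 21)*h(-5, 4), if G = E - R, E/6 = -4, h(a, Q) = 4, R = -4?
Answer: 4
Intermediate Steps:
E = -24 (E = 6*(-4) = -24)
G = -20 (G = -24 - 1*(-4) = -24 + 4 = -20)
(G + 21)*h(-5, 4) = (-20 + 21)*4 = 1*4 = 4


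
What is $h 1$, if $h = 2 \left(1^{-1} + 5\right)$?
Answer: $12$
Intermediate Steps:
$h = 12$ ($h = 2 \left(1 + 5\right) = 2 \cdot 6 = 12$)
$h 1 = 12 \cdot 1 = 12$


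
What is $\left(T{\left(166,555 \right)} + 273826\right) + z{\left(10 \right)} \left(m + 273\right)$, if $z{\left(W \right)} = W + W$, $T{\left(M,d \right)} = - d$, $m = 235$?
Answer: $283431$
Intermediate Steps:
$z{\left(W \right)} = 2 W$
$\left(T{\left(166,555 \right)} + 273826\right) + z{\left(10 \right)} \left(m + 273\right) = \left(\left(-1\right) 555 + 273826\right) + 2 \cdot 10 \left(235 + 273\right) = \left(-555 + 273826\right) + 20 \cdot 508 = 273271 + 10160 = 283431$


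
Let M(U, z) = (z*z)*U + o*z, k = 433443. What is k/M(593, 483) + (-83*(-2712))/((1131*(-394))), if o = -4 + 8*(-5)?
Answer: -59275734659/118078426375 ≈ -0.50200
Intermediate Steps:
o = -44 (o = -4 - 40 = -44)
M(U, z) = -44*z + U*z² (M(U, z) = (z*z)*U - 44*z = z²*U - 44*z = U*z² - 44*z = -44*z + U*z²)
k/M(593, 483) + (-83*(-2712))/((1131*(-394))) = 433443/((483*(-44 + 593*483))) + (-83*(-2712))/((1131*(-394))) = 433443/((483*(-44 + 286419))) + 225096/(-445614) = 433443/((483*286375)) + 225096*(-1/445614) = 433443/138319125 - 37516/74269 = 433443*(1/138319125) - 37516/74269 = 144481/46106375 - 37516/74269 = -59275734659/118078426375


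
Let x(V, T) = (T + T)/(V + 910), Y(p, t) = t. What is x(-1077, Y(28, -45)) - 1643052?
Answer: -274389594/167 ≈ -1.6431e+6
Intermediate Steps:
x(V, T) = 2*T/(910 + V) (x(V, T) = (2*T)/(910 + V) = 2*T/(910 + V))
x(-1077, Y(28, -45)) - 1643052 = 2*(-45)/(910 - 1077) - 1643052 = 2*(-45)/(-167) - 1643052 = 2*(-45)*(-1/167) - 1643052 = 90/167 - 1643052 = -274389594/167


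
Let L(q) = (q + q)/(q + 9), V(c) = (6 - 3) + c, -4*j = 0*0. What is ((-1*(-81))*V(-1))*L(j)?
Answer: 0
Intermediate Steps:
j = 0 (j = -0*0 = -¼*0 = 0)
V(c) = 3 + c
L(q) = 2*q/(9 + q) (L(q) = (2*q)/(9 + q) = 2*q/(9 + q))
((-1*(-81))*V(-1))*L(j) = ((-1*(-81))*(3 - 1))*(2*0/(9 + 0)) = (81*2)*(2*0/9) = 162*(2*0*(⅑)) = 162*0 = 0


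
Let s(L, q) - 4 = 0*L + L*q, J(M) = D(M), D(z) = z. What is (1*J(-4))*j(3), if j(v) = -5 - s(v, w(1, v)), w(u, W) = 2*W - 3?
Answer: 72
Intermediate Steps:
w(u, W) = -3 + 2*W
J(M) = M
s(L, q) = 4 + L*q (s(L, q) = 4 + (0*L + L*q) = 4 + (0 + L*q) = 4 + L*q)
j(v) = -9 - v*(-3 + 2*v) (j(v) = -5 - (4 + v*(-3 + 2*v)) = -5 + (-4 - v*(-3 + 2*v)) = -9 - v*(-3 + 2*v))
(1*J(-4))*j(3) = (1*(-4))*(-9 - 1*3*(-3 + 2*3)) = -4*(-9 - 1*3*(-3 + 6)) = -4*(-9 - 1*3*3) = -4*(-9 - 9) = -4*(-18) = 72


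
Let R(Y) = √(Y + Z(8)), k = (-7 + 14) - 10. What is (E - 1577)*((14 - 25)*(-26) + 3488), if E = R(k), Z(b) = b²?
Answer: -5951598 + 3774*√61 ≈ -5.9221e+6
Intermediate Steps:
k = -3 (k = 7 - 10 = -3)
R(Y) = √(64 + Y) (R(Y) = √(Y + 8²) = √(Y + 64) = √(64 + Y))
E = √61 (E = √(64 - 3) = √61 ≈ 7.8102)
(E - 1577)*((14 - 25)*(-26) + 3488) = (√61 - 1577)*((14 - 25)*(-26) + 3488) = (-1577 + √61)*(-11*(-26) + 3488) = (-1577 + √61)*(286 + 3488) = (-1577 + √61)*3774 = -5951598 + 3774*√61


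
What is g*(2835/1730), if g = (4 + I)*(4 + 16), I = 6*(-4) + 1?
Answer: -107730/173 ≈ -622.72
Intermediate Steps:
I = -23 (I = -24 + 1 = -23)
g = -380 (g = (4 - 23)*(4 + 16) = -19*20 = -380)
g*(2835/1730) = -1077300/1730 = -380*567/346 = -107730/173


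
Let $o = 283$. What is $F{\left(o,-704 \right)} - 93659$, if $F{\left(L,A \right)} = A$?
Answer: $-94363$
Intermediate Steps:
$F{\left(o,-704 \right)} - 93659 = -704 - 93659 = -94363$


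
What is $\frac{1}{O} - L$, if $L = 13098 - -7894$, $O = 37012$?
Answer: $- \frac{776955903}{37012} \approx -20992.0$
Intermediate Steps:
$L = 20992$ ($L = 13098 + 7894 = 20992$)
$\frac{1}{O} - L = \frac{1}{37012} - 20992 = - \frac{776955903}{37012}$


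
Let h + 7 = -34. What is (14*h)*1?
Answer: -574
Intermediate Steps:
h = -41 (h = -7 - 34 = -41)
(14*h)*1 = (14*(-41))*1 = -574*1 = -574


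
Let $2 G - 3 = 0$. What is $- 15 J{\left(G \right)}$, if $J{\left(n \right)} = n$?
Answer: $- \frac{45}{2} \approx -22.5$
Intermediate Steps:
$G = \frac{3}{2}$ ($G = \frac{3}{2} + \frac{1}{2} \cdot 0 = \frac{3}{2} + 0 = \frac{3}{2} \approx 1.5$)
$- 15 J{\left(G \right)} = \left(-15\right) \frac{3}{2} = - \frac{45}{2}$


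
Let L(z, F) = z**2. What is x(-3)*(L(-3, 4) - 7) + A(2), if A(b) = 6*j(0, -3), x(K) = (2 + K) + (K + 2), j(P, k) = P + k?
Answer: -22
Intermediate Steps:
x(K) = 4 + 2*K (x(K) = (2 + K) + (2 + K) = 4 + 2*K)
A(b) = -18 (A(b) = 6*(0 - 3) = 6*(-3) = -18)
x(-3)*(L(-3, 4) - 7) + A(2) = (4 + 2*(-3))*((-3)**2 - 7) - 18 = (4 - 6)*(9 - 7) - 18 = -2*2 - 18 = -4 - 18 = -22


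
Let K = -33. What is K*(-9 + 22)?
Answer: -429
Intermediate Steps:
K*(-9 + 22) = -33*(-9 + 22) = -33*13 = -429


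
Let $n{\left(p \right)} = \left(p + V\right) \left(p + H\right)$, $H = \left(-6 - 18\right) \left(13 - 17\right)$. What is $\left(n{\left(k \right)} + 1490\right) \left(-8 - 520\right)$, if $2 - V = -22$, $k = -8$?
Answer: $-1530144$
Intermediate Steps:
$V = 24$ ($V = 2 - -22 = 2 + 22 = 24$)
$H = 96$ ($H = \left(-24\right) \left(-4\right) = 96$)
$n{\left(p \right)} = \left(24 + p\right) \left(96 + p\right)$ ($n{\left(p \right)} = \left(p + 24\right) \left(p + 96\right) = \left(24 + p\right) \left(96 + p\right)$)
$\left(n{\left(k \right)} + 1490\right) \left(-8 - 520\right) = \left(\left(2304 + \left(-8\right)^{2} + 120 \left(-8\right)\right) + 1490\right) \left(-8 - 520\right) = \left(\left(2304 + 64 - 960\right) + 1490\right) \left(-528\right) = \left(1408 + 1490\right) \left(-528\right) = 2898 \left(-528\right) = -1530144$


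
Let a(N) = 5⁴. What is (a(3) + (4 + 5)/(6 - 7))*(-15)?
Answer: -9240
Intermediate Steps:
a(N) = 625
(a(3) + (4 + 5)/(6 - 7))*(-15) = (625 + (4 + 5)/(6 - 7))*(-15) = (625 + 9/(-1))*(-15) = (625 + 9*(-1))*(-15) = (625 - 9)*(-15) = 616*(-15) = -9240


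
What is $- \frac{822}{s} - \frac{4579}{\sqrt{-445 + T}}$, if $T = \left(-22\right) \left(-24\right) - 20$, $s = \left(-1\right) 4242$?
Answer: $\frac{137}{707} - \frac{4579 \sqrt{7}}{21} \approx -576.71$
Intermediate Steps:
$s = -4242$
$T = 508$ ($T = 528 - 20 = 508$)
$- \frac{822}{s} - \frac{4579}{\sqrt{-445 + T}} = - \frac{822}{-4242} - \frac{4579}{\sqrt{-445 + 508}} = \left(-822\right) \left(- \frac{1}{4242}\right) - \frac{4579}{\sqrt{63}} = \frac{137}{707} - \frac{4579}{3 \sqrt{7}} = \frac{137}{707} - 4579 \frac{\sqrt{7}}{21} = \frac{137}{707} - \frac{4579 \sqrt{7}}{21}$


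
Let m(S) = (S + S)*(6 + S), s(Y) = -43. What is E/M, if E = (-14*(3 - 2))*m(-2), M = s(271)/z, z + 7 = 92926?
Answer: -20813856/43 ≈ -4.8404e+5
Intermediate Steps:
z = 92919 (z = -7 + 92926 = 92919)
m(S) = 2*S*(6 + S) (m(S) = (2*S)*(6 + S) = 2*S*(6 + S))
M = -43/92919 ≈ -0.00046277
E = 224 (E = (-14*(3 - 2))*(2*(-2)*(6 - 2)) = (-14)*(2*(-2)*4) = -14*1*(-16) = -14*(-16) = 224)
E/M = 224/(-43/92919) = 224*(-92919/43) = -20813856/43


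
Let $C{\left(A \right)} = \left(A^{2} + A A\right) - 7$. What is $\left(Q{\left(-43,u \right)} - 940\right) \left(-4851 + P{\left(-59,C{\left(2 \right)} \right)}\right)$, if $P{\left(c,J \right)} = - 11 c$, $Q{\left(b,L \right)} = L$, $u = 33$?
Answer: $3811214$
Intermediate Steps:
$C{\left(A \right)} = -7 + 2 A^{2}$ ($C{\left(A \right)} = \left(A^{2} + A^{2}\right) - 7 = 2 A^{2} - 7 = -7 + 2 A^{2}$)
$\left(Q{\left(-43,u \right)} - 940\right) \left(-4851 + P{\left(-59,C{\left(2 \right)} \right)}\right) = \left(33 - 940\right) \left(-4851 - -649\right) = - 907 \left(-4851 + 649\right) = \left(-907\right) \left(-4202\right) = 3811214$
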